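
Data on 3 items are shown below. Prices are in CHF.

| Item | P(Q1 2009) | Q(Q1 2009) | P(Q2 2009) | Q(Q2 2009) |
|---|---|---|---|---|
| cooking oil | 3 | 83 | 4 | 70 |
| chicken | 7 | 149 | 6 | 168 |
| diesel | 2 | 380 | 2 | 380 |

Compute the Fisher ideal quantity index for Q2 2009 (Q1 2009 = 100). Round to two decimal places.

Laspeyres component (base-period weights):
ΣP(Q1 2009)Q(Q2 2009) = 3×70 + 7×168 + 2×380 = 210 + 1176 + 760 = 2146
ΣP(Q1 2009)Q(Q1 2009) = 3×83 + 7×149 + 2×380 = 249 + 1043 + 760 = 2052
L = 2146 / 2052 × 100 = 104.5809
Paasche component (current-period weights):
ΣP(Q2 2009)Q(Q2 2009) = 4×70 + 6×168 + 2×380 = 280 + 1008 + 760 = 2048
ΣP(Q2 2009)Q(Q1 2009) = 4×83 + 6×149 + 2×380 = 332 + 894 + 760 = 1986
P = 2048 / 1986 × 100 = 103.1219
Fisher = √(L × P) = √(104.5809 × 103.1219) = 103.8488

103.85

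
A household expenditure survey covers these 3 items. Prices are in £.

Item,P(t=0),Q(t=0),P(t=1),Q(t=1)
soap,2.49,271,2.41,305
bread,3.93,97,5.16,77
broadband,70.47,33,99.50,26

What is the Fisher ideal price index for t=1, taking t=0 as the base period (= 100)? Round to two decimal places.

Laspeyres component (base-period weights):
ΣP(t=1)Q(t=0) = 2.41×271 + 5.16×97 + 99.50×33 = 653.11 + 500.52 + 3283.5 = 4437.13
ΣP(t=0)Q(t=0) = 2.49×271 + 3.93×97 + 70.47×33 = 674.79 + 381.21 + 2325.51 = 3381.51
L = 4437.13 / 3381.51 × 100 = 131.2174
Paasche component (current-period weights):
ΣP(t=1)Q(t=1) = 2.41×305 + 5.16×77 + 99.50×26 = 735.05 + 397.32 + 2587 = 3719.37
ΣP(t=0)Q(t=1) = 2.49×305 + 3.93×77 + 70.47×26 = 759.45 + 302.61 + 1832.22 = 2894.28
P = 3719.37 / 2894.28 × 100 = 128.5076
Fisher = √(L × P) = √(131.2174 × 128.5076) = 129.8554

129.86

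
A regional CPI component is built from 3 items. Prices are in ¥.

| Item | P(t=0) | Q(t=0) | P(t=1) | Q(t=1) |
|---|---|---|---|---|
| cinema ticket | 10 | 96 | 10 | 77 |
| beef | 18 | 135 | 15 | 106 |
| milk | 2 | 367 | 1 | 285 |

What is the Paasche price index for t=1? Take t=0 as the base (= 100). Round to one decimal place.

81.4

Paasche price index uses current-period quantities as weights.
ΣP(t=1)·Q(t=1) = 10×77 + 15×106 + 1×285 = 770 + 1590 + 285 = 2645
ΣP(t=0)·Q(t=1) = 10×77 + 18×106 + 2×285 = 770 + 1908 + 570 = 3248
Index = 2645 / 3248 × 100 = 81.4347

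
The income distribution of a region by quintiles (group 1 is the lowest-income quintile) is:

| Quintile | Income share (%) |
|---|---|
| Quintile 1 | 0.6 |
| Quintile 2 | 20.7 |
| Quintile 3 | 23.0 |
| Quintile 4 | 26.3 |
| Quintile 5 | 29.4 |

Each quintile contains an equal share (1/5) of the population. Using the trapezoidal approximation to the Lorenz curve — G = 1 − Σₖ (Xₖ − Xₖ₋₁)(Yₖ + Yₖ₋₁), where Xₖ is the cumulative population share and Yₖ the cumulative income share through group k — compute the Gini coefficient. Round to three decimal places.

0.253

Cumulative income shares Yₖ: 0.0060, 0.2130, 0.4430, 0.7060, 1.0000
Σ (Xₖ−Xₖ₋₁)(Yₖ+Yₖ₋₁) = (1/5)(0.0060+0.0000) + (1/5)(0.2130+0.0060) + (1/5)(0.4430+0.2130) + (1/5)(0.7060+0.4430) + (1/5)(1.0000+0.7060)
  = 0.0012 + 0.0438 + 0.1312 + 0.2298 + 0.3412 = 0.7472
G = 1 − 0.7472 = 0.2528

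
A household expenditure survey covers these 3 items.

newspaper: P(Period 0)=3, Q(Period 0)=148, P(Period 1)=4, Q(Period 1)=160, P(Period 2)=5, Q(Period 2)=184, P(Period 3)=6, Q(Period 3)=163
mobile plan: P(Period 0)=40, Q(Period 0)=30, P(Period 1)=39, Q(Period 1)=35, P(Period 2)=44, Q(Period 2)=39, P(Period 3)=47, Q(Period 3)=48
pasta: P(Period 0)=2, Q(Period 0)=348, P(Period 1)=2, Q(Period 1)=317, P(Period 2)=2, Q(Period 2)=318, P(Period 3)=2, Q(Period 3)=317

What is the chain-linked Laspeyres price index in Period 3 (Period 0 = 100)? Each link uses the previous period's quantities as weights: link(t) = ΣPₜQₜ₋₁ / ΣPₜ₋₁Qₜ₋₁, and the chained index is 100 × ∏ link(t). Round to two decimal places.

129.27

Link Period 0→Period 1:
ΣP(Period 1)Q(Period 0) = 4×148 + 39×30 + 2×348 = 592 + 1170 + 696 = 2458
ΣP(Period 0)Q(Period 0) = 3×148 + 40×30 + 2×348 = 444 + 1200 + 696 = 2340
link = 2458/2340 = 1.050427
Link Period 1→Period 2:
ΣP(Period 2)Q(Period 1) = 5×160 + 44×35 + 2×317 = 800 + 1540 + 634 = 2974
ΣP(Period 1)Q(Period 1) = 4×160 + 39×35 + 2×317 = 640 + 1365 + 634 = 2639
link = 2974/2639 = 1.126942
Link Period 2→Period 3:
ΣP(Period 3)Q(Period 2) = 6×184 + 47×39 + 2×318 = 1104 + 1833 + 636 = 3573
ΣP(Period 2)Q(Period 2) = 5×184 + 44×39 + 2×318 = 920 + 1716 + 636 = 3272
link = 3573/3272 = 1.091993
Chained index = 100 × 1.050427 × 1.126942 × 1.091993 = 129.2669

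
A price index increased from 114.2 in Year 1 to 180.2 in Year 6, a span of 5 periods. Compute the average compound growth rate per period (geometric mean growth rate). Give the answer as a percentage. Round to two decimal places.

Growth factor = (180.2/114.2)^(1/5) = (1.577933)^(1/5) = 1.095514
Growth rate = 1.095514 − 1 = 0.095514 = 9.5514%

9.55%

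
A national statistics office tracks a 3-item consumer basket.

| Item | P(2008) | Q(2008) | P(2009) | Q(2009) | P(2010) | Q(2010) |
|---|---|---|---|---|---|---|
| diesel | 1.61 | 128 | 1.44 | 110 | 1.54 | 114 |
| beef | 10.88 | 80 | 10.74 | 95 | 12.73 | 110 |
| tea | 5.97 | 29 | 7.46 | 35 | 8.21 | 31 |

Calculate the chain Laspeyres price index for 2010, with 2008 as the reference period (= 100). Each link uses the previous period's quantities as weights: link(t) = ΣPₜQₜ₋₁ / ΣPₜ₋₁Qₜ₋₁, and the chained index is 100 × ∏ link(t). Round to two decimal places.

116.67

Link 2008→2009:
ΣP(2009)Q(2008) = 1.44×128 + 10.74×80 + 7.46×29 = 184.32 + 859.2 + 216.34 = 1259.86
ΣP(2008)Q(2008) = 1.61×128 + 10.88×80 + 5.97×29 = 206.08 + 870.4 + 173.13 = 1249.61
link = 1259.86/1249.61 = 1.008203
Link 2009→2010:
ΣP(2010)Q(2009) = 1.54×110 + 12.73×95 + 8.21×35 = 169.4 + 1209.35 + 287.35 = 1666.1
ΣP(2009)Q(2009) = 1.44×110 + 10.74×95 + 7.46×35 = 158.4 + 1020.3 + 261.1 = 1439.8
link = 1666.1/1439.8 = 1.157175
Chained index = 100 × 1.008203 × 1.157175 = 116.6666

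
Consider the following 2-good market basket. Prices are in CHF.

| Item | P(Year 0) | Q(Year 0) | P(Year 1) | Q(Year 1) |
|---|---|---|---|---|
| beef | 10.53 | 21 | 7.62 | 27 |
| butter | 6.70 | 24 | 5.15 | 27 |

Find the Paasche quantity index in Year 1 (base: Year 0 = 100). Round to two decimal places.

Paasche quantity index uses current-period prices as weights.
ΣP(Year 1)·Q(Year 1) = 7.62×27 + 5.15×27 = 205.74 + 139.05 = 344.79
ΣP(Year 1)·Q(Year 0) = 7.62×21 + 5.15×24 = 160.02 + 123.6 = 283.62
Index = 344.79 / 283.62 × 100 = 121.5676

121.57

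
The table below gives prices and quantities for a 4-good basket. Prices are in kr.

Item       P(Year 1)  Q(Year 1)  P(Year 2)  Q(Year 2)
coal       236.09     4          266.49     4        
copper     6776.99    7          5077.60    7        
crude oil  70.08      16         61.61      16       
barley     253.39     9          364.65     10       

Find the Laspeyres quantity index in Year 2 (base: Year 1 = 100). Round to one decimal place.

100.5

Laspeyres quantity index uses base-period prices as weights.
ΣP(Year 1)·Q(Year 2) = 236.09×4 + 6776.99×7 + 70.08×16 + 253.39×10 = 944.36 + 47438.93 + 1121.28 + 2533.9 = 52038.47
ΣP(Year 1)·Q(Year 1) = 236.09×4 + 6776.99×7 + 70.08×16 + 253.39×9 = 944.36 + 47438.93 + 1121.28 + 2280.51 = 51785.08
Index = 52038.47 / 51785.08 × 100 = 100.4893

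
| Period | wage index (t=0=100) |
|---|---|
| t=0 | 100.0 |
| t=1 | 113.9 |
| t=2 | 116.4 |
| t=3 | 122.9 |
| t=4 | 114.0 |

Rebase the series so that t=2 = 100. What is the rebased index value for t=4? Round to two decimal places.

97.94

Rebased(t=4) = 114.0 / 116.4 × 100 = 97.9381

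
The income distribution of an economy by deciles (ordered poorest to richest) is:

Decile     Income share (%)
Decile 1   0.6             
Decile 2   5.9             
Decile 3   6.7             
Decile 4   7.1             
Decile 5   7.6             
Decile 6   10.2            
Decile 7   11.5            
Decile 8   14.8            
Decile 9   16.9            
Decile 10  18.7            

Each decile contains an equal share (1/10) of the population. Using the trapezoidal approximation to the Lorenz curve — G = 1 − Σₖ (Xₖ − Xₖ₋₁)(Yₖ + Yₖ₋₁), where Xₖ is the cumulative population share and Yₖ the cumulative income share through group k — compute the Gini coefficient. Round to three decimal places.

Cumulative income shares Yₖ: 0.0060, 0.0650, 0.1320, 0.2030, 0.2790, 0.3810, 0.4960, 0.6440, 0.8130, 1.0000
Σ (Xₖ−Xₖ₋₁)(Yₖ+Yₖ₋₁) = (1/10)(0.0060+0.0000) + (1/10)(0.0650+0.0060) + (1/10)(0.1320+0.0650) + (1/10)(0.2030+0.1320) + (1/10)(0.2790+0.2030) + (1/10)(0.3810+0.2790) + (1/10)(0.4960+0.3810) + (1/10)(0.6440+0.4960) + (1/10)(0.8130+0.6440) + (1/10)(1.0000+0.8130)
  = 0.0006 + 0.0071 + 0.0197 + 0.0335 + 0.0482 + 0.0660 + 0.0877 + 0.1140 + 0.1457 + 0.1813 = 0.7038
G = 1 − 0.7038 = 0.2962

0.296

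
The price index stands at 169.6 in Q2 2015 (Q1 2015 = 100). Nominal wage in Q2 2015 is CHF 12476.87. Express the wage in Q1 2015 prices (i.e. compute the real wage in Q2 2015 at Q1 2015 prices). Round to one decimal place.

Real = Nominal ÷ (Index/100) = 12476.87 ÷ (169.6/100)
     = 12476.87 ÷ 1.696 = 7356.6450

7356.6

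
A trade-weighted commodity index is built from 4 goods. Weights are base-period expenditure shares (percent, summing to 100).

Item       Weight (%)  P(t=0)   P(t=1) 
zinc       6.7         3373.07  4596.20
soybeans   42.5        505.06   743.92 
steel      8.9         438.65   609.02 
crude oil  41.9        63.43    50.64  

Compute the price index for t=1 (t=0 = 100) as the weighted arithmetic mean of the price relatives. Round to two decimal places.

117.54

zinc: 6.7 × (4596.20/3373.07) = 6.7 × 1.362616 = 9.1295
soybeans: 42.5 × (743.92/505.06) = 42.5 × 1.472934 = 62.5997
steel: 8.9 × (609.02/438.65) = 8.9 × 1.388396 = 12.3567
crude oil: 41.9 × (50.64/63.43) = 41.9 × 0.798360 = 33.4513
Index = Σ wᵢ·(p₁ᵢ/p₀ᵢ) = 9.1295 + 62.5997 + 12.3567 + 33.4513 = 117.5372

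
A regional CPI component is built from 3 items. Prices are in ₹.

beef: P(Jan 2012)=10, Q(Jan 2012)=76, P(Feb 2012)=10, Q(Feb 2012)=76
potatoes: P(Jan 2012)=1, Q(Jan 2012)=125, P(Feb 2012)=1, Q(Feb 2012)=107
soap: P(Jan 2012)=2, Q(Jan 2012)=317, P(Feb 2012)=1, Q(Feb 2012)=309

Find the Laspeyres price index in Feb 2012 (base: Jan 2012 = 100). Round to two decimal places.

Laspeyres price index uses base-period quantities as weights.
ΣP(Feb 2012)·Q(Jan 2012) = 10×76 + 1×125 + 1×317 = 760 + 125 + 317 = 1202
ΣP(Jan 2012)·Q(Jan 2012) = 10×76 + 1×125 + 2×317 = 760 + 125 + 634 = 1519
Index = 1202 / 1519 × 100 = 79.1310

79.13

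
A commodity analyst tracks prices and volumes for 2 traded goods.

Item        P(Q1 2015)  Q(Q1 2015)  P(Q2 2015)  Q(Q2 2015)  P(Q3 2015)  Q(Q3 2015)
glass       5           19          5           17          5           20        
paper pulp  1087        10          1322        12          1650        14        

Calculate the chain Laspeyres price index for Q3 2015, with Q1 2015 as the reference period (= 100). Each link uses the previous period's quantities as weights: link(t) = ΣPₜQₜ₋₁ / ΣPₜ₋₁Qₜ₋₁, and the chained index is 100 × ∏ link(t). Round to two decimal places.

Link Q1 2015→Q2 2015:
ΣP(Q2 2015)Q(Q1 2015) = 5×19 + 1322×10 = 95 + 13220 = 13315
ΣP(Q1 2015)Q(Q1 2015) = 5×19 + 1087×10 = 95 + 10870 = 10965
link = 13315/10965 = 1.214318
Link Q2 2015→Q3 2015:
ΣP(Q3 2015)Q(Q2 2015) = 5×17 + 1650×12 = 85 + 19800 = 19885
ΣP(Q2 2015)Q(Q2 2015) = 5×17 + 1322×12 = 85 + 15864 = 15949
link = 19885/15949 = 1.246787
Chained index = 100 × 1.214318 × 1.246787 = 151.3996

151.40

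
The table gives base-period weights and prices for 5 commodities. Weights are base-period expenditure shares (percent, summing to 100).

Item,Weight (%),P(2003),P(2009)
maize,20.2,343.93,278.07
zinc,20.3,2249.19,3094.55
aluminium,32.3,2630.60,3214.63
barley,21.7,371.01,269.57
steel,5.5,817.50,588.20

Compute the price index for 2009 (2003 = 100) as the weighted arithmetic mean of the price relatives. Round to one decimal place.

maize: 20.2 × (278.07/343.93) = 20.2 × 0.808508 = 16.3319
zinc: 20.3 × (3094.55/2249.19) = 20.3 × 1.375851 = 27.9298
aluminium: 32.3 × (3214.63/2630.60) = 32.3 × 1.222014 = 39.4711
barley: 21.7 × (269.57/371.01) = 21.7 × 0.726584 = 15.7669
steel: 5.5 × (588.20/817.50) = 5.5 × 0.719511 = 3.9573
Index = Σ wᵢ·(p₁ᵢ/p₀ᵢ) = 16.3319 + 27.9298 + 39.4711 + 15.7669 + 3.9573 = 103.4569

103.5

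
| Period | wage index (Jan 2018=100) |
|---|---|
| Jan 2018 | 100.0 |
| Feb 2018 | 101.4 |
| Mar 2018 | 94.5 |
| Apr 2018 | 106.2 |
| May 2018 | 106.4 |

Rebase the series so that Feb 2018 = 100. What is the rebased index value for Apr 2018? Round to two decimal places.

104.73

Rebased(Apr 2018) = 106.2 / 101.4 × 100 = 104.7337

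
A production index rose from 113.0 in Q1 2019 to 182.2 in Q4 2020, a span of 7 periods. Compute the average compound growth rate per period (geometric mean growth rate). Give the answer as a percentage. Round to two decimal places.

7.06%

Growth factor = (182.2/113.0)^(1/7) = (1.612389)^(1/7) = 1.070628
Growth rate = 1.070628 − 1 = 0.070628 = 7.0628%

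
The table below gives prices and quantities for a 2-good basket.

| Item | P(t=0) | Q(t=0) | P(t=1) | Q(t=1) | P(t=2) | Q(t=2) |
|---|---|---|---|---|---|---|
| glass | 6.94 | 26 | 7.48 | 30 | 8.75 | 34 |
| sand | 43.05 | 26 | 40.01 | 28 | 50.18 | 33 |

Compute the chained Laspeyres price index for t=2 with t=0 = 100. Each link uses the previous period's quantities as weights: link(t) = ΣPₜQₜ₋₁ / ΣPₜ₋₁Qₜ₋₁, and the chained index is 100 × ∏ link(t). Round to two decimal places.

Link t=0→t=1:
ΣP(t=1)Q(t=0) = 7.48×26 + 40.01×26 = 194.48 + 1040.26 = 1234.74
ΣP(t=0)Q(t=0) = 6.94×26 + 43.05×26 = 180.44 + 1119.3 = 1299.74
link = 1234.74/1299.74 = 0.949990
Link t=1→t=2:
ΣP(t=2)Q(t=1) = 8.75×30 + 50.18×28 = 262.5 + 1405.04 = 1667.54
ΣP(t=1)Q(t=1) = 7.48×30 + 40.01×28 = 224.4 + 1120.28 = 1344.68
link = 1667.54/1344.68 = 1.240102
Chained index = 100 × 0.949990 × 1.240102 = 117.8084

117.81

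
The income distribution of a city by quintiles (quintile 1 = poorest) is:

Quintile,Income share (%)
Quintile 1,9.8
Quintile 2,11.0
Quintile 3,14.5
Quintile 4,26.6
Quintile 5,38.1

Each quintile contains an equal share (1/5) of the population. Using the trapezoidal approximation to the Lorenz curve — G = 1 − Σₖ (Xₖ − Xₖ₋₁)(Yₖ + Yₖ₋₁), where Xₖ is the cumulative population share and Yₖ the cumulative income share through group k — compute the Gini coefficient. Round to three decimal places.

Cumulative income shares Yₖ: 0.0980, 0.2080, 0.3530, 0.6190, 1.0000
Σ (Xₖ−Xₖ₋₁)(Yₖ+Yₖ₋₁) = (1/5)(0.0980+0.0000) + (1/5)(0.2080+0.0980) + (1/5)(0.3530+0.2080) + (1/5)(0.6190+0.3530) + (1/5)(1.0000+0.6190)
  = 0.0196 + 0.0612 + 0.1122 + 0.1944 + 0.3238 = 0.7112
G = 1 − 0.7112 = 0.2888

0.289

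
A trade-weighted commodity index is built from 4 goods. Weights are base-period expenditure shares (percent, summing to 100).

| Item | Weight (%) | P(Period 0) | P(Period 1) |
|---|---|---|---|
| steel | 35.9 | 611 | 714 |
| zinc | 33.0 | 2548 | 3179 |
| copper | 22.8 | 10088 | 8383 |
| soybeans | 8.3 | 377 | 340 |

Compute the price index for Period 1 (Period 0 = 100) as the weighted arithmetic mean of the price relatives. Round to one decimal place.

109.6

steel: 35.9 × (714/611) = 35.9 × 1.168576 = 41.9519
zinc: 33.0 × (3179/2548) = 33.0 × 1.247645 = 41.1723
copper: 22.8 × (8383/10088) = 22.8 × 0.830987 = 18.9465
soybeans: 8.3 × (340/377) = 8.3 × 0.901857 = 7.4854
Index = Σ wᵢ·(p₁ᵢ/p₀ᵢ) = 41.9519 + 41.1723 + 18.9465 + 7.4854 = 109.5561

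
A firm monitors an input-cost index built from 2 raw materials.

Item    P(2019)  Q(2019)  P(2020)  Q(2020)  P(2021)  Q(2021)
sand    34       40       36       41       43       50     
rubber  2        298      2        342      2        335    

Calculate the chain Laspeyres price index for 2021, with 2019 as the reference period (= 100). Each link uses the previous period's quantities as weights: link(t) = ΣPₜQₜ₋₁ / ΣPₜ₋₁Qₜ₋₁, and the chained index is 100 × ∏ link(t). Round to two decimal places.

117.92

Link 2019→2020:
ΣP(2020)Q(2019) = 36×40 + 2×298 = 1440 + 596 = 2036
ΣP(2019)Q(2019) = 34×40 + 2×298 = 1360 + 596 = 1956
link = 2036/1956 = 1.040900
Link 2020→2021:
ΣP(2021)Q(2020) = 43×41 + 2×342 = 1763 + 684 = 2447
ΣP(2020)Q(2020) = 36×41 + 2×342 = 1476 + 684 = 2160
link = 2447/2160 = 1.132870
Chained index = 100 × 1.040900 × 1.132870 = 117.9205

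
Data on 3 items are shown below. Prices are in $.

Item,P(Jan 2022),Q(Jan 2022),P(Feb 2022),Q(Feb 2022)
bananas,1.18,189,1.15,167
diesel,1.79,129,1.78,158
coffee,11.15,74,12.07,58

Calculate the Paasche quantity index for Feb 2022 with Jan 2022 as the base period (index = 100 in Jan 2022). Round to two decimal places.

Paasche quantity index uses current-period prices as weights.
ΣP(Feb 2022)·Q(Feb 2022) = 1.15×167 + 1.78×158 + 12.07×58 = 192.05 + 281.24 + 700.06 = 1173.35
ΣP(Feb 2022)·Q(Jan 2022) = 1.15×189 + 1.78×129 + 12.07×74 = 217.35 + 229.62 + 893.18 = 1340.15
Index = 1173.35 / 1340.15 × 100 = 87.5536

87.55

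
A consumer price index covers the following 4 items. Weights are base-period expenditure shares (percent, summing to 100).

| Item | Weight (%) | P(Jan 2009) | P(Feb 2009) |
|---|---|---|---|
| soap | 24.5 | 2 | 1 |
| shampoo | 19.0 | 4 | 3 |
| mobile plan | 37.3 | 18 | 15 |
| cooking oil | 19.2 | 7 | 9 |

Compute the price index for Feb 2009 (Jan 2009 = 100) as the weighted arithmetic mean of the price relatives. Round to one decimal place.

82.3

soap: 24.5 × (1/2) = 24.5 × 0.500000 = 12.2500
shampoo: 19.0 × (3/4) = 19.0 × 0.750000 = 14.2500
mobile plan: 37.3 × (15/18) = 37.3 × 0.833333 = 31.0833
cooking oil: 19.2 × (9/7) = 19.2 × 1.285714 = 24.6857
Index = Σ wᵢ·(p₁ᵢ/p₀ᵢ) = 12.2500 + 14.2500 + 31.0833 + 24.6857 = 82.2690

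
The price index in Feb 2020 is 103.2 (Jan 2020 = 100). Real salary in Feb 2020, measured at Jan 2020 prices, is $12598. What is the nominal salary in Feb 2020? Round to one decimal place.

Nominal = Real × (Index/100) = 12598 × (103.2/100)
        = 12598 × 1.032 = 13001.1360

13001.1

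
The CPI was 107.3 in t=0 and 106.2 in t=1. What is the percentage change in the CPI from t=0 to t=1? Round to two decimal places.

-1.03%

Change = (106.2 − 107.3) / 107.3 × 100
       = -1.1 / 107.3 × 100 = -1.0252%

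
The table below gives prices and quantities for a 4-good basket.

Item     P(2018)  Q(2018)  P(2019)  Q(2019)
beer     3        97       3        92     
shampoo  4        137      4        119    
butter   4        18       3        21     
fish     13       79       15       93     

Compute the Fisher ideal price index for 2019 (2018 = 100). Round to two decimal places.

Laspeyres component (base-period weights):
ΣP(2019)Q(2018) = 3×97 + 4×137 + 3×18 + 15×79 = 291 + 548 + 54 + 1185 = 2078
ΣP(2018)Q(2018) = 3×97 + 4×137 + 4×18 + 13×79 = 291 + 548 + 72 + 1027 = 1938
L = 2078 / 1938 × 100 = 107.2239
Paasche component (current-period weights):
ΣP(2019)Q(2019) = 3×92 + 4×119 + 3×21 + 15×93 = 276 + 476 + 63 + 1395 = 2210
ΣP(2018)Q(2019) = 3×92 + 4×119 + 4×21 + 13×93 = 276 + 476 + 84 + 1209 = 2045
P = 2210 / 2045 × 100 = 108.0685
Fisher = √(L × P) = √(107.2239 × 108.0685) = 107.6454

107.65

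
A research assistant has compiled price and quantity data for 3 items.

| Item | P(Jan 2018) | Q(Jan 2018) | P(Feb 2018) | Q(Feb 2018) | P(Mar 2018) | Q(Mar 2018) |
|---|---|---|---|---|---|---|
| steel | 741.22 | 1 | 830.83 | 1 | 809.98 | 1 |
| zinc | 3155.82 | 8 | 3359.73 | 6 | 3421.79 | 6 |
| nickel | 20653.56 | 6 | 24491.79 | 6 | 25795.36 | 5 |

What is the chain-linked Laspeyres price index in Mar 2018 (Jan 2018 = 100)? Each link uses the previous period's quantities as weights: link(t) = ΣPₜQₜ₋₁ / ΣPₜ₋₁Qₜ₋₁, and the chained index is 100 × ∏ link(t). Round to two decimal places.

Link Jan 2018→Feb 2018:
ΣP(Feb 2018)Q(Jan 2018) = 830.83×1 + 3359.73×8 + 24491.79×6 = 830.83 + 26877.84 + 146950.74 = 174659.41
ΣP(Jan 2018)Q(Jan 2018) = 741.22×1 + 3155.82×8 + 20653.56×6 = 741.22 + 25246.56 + 123921.36 = 149909.14
link = 174659.41/149909.14 = 1.165102
Link Feb 2018→Mar 2018:
ΣP(Mar 2018)Q(Feb 2018) = 809.98×1 + 3421.79×6 + 25795.36×6 = 809.98 + 20530.74 + 154772.16 = 176112.88
ΣP(Feb 2018)Q(Feb 2018) = 830.83×1 + 3359.73×6 + 24491.79×6 = 830.83 + 20158.38 + 146950.74 = 167939.95
link = 176112.88/167939.95 = 1.048666
Chained index = 100 × 1.165102 × 1.048666 = 122.1802

122.18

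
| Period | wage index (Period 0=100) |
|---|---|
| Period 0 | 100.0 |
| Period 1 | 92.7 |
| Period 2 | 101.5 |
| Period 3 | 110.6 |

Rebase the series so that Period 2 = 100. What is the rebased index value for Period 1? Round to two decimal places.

91.33

Rebased(Period 1) = 92.7 / 101.5 × 100 = 91.3300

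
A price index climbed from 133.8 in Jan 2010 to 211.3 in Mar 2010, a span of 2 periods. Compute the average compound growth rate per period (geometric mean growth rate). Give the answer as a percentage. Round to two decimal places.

25.67%

Growth factor = (211.3/133.8)^(1/2) = (1.579223)^(1/2) = 1.256671
Growth rate = 1.256671 − 1 = 0.256671 = 25.6671%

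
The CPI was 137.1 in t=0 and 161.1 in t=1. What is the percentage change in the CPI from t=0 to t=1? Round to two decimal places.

17.51%

Change = (161.1 − 137.1) / 137.1 × 100
       = 24.0 / 137.1 × 100 = 17.5055%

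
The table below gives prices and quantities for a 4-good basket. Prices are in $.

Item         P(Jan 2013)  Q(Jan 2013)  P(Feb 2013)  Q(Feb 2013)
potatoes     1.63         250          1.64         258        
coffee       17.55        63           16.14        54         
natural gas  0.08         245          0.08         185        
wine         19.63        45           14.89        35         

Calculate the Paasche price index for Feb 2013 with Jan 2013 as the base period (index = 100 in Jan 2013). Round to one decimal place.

Paasche price index uses current-period quantities as weights.
ΣP(Feb 2013)·Q(Feb 2013) = 1.64×258 + 16.14×54 + 0.08×185 + 14.89×35 = 423.12 + 871.56 + 14.8 + 521.15 = 1830.63
ΣP(Jan 2013)·Q(Feb 2013) = 1.63×258 + 17.55×54 + 0.08×185 + 19.63×35 = 420.54 + 947.7 + 14.8 + 687.05 = 2070.09
Index = 1830.63 / 2070.09 × 100 = 88.4324

88.4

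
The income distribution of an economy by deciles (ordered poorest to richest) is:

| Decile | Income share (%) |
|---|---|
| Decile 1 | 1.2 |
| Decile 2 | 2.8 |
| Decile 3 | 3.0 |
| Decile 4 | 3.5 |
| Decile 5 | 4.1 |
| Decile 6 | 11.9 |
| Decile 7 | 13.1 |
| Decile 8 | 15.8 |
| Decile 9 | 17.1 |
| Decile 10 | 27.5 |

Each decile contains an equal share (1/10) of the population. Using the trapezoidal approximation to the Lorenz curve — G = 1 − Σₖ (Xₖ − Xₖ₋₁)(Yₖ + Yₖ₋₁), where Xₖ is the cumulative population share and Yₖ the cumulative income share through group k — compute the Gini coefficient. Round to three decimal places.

Cumulative income shares Yₖ: 0.0120, 0.0400, 0.0700, 0.1050, 0.1460, 0.2650, 0.3960, 0.5540, 0.7250, 1.0000
Σ (Xₖ−Xₖ₋₁)(Yₖ+Yₖ₋₁) = (1/10)(0.0120+0.0000) + (1/10)(0.0400+0.0120) + (1/10)(0.0700+0.0400) + (1/10)(0.1050+0.0700) + (1/10)(0.1460+0.1050) + (1/10)(0.2650+0.1460) + (1/10)(0.3960+0.2650) + (1/10)(0.5540+0.3960) + (1/10)(0.7250+0.5540) + (1/10)(1.0000+0.7250)
  = 0.0012 + 0.0052 + 0.0110 + 0.0175 + 0.0251 + 0.0411 + 0.0661 + 0.0950 + 0.1279 + 0.1725 = 0.5626
G = 1 − 0.5626 = 0.4374

0.437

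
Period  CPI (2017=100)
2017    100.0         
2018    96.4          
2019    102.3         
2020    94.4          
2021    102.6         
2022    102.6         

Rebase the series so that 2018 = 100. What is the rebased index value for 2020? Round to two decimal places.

97.93

Rebased(2020) = 94.4 / 96.4 × 100 = 97.9253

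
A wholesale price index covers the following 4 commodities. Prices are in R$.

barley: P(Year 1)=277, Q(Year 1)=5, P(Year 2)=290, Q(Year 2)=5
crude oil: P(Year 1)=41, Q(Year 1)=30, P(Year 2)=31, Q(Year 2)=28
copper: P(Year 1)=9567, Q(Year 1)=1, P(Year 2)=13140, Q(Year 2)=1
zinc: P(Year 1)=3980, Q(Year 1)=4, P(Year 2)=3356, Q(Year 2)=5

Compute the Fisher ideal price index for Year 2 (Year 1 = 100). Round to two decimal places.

Laspeyres component (base-period weights):
ΣP(Year 2)Q(Year 1) = 290×5 + 31×30 + 13140×1 + 3356×4 = 1450 + 930 + 13140 + 13424 = 28944
ΣP(Year 1)Q(Year 1) = 277×5 + 41×30 + 9567×1 + 3980×4 = 1385 + 1230 + 9567 + 15920 = 28102
L = 28944 / 28102 × 100 = 102.9962
Paasche component (current-period weights):
ΣP(Year 2)Q(Year 2) = 290×5 + 31×28 + 13140×1 + 3356×5 = 1450 + 868 + 13140 + 16780 = 32238
ΣP(Year 1)Q(Year 2) = 277×5 + 41×28 + 9567×1 + 3980×5 = 1385 + 1148 + 9567 + 19900 = 32000
P = 32238 / 32000 × 100 = 100.7438
Fisher = √(L × P) = √(102.9962 × 100.7438) = 101.8638

101.86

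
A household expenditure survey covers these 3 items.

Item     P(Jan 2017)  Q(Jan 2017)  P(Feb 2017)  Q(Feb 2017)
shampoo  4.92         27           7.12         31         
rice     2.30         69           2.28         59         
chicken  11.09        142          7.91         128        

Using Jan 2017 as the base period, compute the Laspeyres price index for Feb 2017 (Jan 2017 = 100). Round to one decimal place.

Laspeyres price index uses base-period quantities as weights.
ΣP(Feb 2017)·Q(Jan 2017) = 7.12×27 + 2.28×69 + 7.91×142 = 192.24 + 157.32 + 1123.22 = 1472.78
ΣP(Jan 2017)·Q(Jan 2017) = 4.92×27 + 2.30×69 + 11.09×142 = 132.84 + 158.7 + 1574.78 = 1866.32
Index = 1472.78 / 1866.32 × 100 = 78.9136

78.9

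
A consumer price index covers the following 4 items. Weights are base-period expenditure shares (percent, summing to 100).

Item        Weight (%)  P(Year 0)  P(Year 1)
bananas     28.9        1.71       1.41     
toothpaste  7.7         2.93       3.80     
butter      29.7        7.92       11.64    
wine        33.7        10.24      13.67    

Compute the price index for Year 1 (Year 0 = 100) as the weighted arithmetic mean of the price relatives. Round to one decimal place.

bananas: 28.9 × (1.41/1.71) = 28.9 × 0.824561 = 23.8298
toothpaste: 7.7 × (3.80/2.93) = 7.7 × 1.296928 = 9.9863
butter: 29.7 × (11.64/7.92) = 29.7 × 1.469697 = 43.6500
wine: 33.7 × (13.67/10.24) = 33.7 × 1.334961 = 44.9882
Index = Σ wᵢ·(p₁ᵢ/p₀ᵢ) = 23.8298 + 9.9863 + 43.6500 + 44.9882 = 122.4544

122.5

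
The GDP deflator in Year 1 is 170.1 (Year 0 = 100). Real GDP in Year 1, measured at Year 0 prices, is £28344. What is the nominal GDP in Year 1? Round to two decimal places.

48213.14

Nominal = Real × (Index/100) = 28344 × (170.1/100)
        = 28344 × 1.701 = 48213.1440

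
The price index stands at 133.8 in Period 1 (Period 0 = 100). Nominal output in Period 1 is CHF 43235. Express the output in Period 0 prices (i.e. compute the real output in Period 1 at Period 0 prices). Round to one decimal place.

32313.2

Real = Nominal ÷ (Index/100) = 43235 ÷ (133.8/100)
     = 43235 ÷ 1.338 = 32313.1540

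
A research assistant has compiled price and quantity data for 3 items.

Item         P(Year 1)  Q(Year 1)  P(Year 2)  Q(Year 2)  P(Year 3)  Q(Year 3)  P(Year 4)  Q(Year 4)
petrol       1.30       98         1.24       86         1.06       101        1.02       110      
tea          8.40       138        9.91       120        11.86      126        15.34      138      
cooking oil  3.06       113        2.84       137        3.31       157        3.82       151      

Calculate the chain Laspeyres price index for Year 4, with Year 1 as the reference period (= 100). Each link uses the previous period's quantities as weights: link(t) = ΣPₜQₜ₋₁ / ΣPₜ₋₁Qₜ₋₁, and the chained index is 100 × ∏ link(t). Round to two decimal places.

160.91

Link Year 1→Year 2:
ΣP(Year 2)Q(Year 1) = 1.24×98 + 9.91×138 + 2.84×113 = 121.52 + 1367.58 + 320.92 = 1810.02
ΣP(Year 1)Q(Year 1) = 1.30×98 + 8.40×138 + 3.06×113 = 127.4 + 1159.2 + 345.78 = 1632.38
link = 1810.02/1632.38 = 1.108823
Link Year 2→Year 3:
ΣP(Year 3)Q(Year 2) = 1.06×86 + 11.86×120 + 3.31×137 = 91.16 + 1423.2 + 453.47 = 1967.83
ΣP(Year 2)Q(Year 2) = 1.24×86 + 9.91×120 + 2.84×137 = 106.64 + 1189.2 + 389.08 = 1684.92
link = 1967.83/1684.92 = 1.167907
Link Year 3→Year 4:
ΣP(Year 4)Q(Year 3) = 1.02×101 + 15.34×126 + 3.82×157 = 103.02 + 1932.84 + 599.74 = 2635.6
ΣP(Year 3)Q(Year 3) = 1.06×101 + 11.86×126 + 3.31×157 = 107.06 + 1494.36 + 519.67 = 2121.09
link = 2635.6/2121.09 = 1.242569
Chained index = 100 × 1.108823 × 1.167907 × 1.242569 = 160.9129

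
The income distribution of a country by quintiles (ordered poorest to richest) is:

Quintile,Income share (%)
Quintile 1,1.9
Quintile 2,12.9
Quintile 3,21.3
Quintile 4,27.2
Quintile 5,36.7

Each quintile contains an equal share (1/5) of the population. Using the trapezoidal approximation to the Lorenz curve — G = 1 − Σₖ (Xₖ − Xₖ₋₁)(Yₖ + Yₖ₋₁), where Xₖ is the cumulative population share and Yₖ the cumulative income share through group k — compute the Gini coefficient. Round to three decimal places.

Cumulative income shares Yₖ: 0.0190, 0.1480, 0.3610, 0.6330, 1.0000
Σ (Xₖ−Xₖ₋₁)(Yₖ+Yₖ₋₁) = (1/5)(0.0190+0.0000) + (1/5)(0.1480+0.0190) + (1/5)(0.3610+0.1480) + (1/5)(0.6330+0.3610) + (1/5)(1.0000+0.6330)
  = 0.0038 + 0.0334 + 0.1018 + 0.1988 + 0.3266 = 0.6644
G = 1 − 0.6644 = 0.3356

0.336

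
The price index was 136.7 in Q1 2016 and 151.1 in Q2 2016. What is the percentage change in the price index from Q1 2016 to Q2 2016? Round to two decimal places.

Change = (151.1 − 136.7) / 136.7 × 100
       = 14.4 / 136.7 × 100 = 10.5340%

10.53%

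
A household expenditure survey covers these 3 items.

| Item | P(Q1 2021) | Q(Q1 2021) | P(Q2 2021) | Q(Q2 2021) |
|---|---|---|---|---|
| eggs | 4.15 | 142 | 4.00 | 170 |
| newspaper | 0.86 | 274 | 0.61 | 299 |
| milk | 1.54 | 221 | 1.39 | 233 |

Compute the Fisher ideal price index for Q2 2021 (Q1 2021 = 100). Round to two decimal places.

Laspeyres component (base-period weights):
ΣP(Q2 2021)Q(Q1 2021) = 4.00×142 + 0.61×274 + 1.39×221 = 568 + 167.14 + 307.19 = 1042.33
ΣP(Q1 2021)Q(Q1 2021) = 4.15×142 + 0.86×274 + 1.54×221 = 589.3 + 235.64 + 340.34 = 1165.28
L = 1042.33 / 1165.28 × 100 = 89.4489
Paasche component (current-period weights):
ΣP(Q2 2021)Q(Q2 2021) = 4.00×170 + 0.61×299 + 1.39×233 = 680 + 182.39 + 323.87 = 1186.26
ΣP(Q1 2021)Q(Q2 2021) = 4.15×170 + 0.86×299 + 1.54×233 = 705.5 + 257.14 + 358.82 = 1321.46
P = 1186.26 / 1321.46 × 100 = 89.7689
Fisher = √(L × P) = √(89.4489 × 89.7689) = 89.6087

89.61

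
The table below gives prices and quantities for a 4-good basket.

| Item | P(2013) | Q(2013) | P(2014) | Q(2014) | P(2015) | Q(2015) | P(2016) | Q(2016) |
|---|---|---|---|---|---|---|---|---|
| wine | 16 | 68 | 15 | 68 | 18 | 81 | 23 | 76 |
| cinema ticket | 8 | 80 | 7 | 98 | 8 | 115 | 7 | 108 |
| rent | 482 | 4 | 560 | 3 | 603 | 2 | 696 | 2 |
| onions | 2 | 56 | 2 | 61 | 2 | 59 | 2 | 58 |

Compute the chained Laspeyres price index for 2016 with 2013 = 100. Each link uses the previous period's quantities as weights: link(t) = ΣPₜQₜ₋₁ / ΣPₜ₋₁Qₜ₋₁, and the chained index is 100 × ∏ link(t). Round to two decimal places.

132.24

Link 2013→2014:
ΣP(2014)Q(2013) = 15×68 + 7×80 + 560×4 + 2×56 = 1020 + 560 + 2240 + 112 = 3932
ΣP(2013)Q(2013) = 16×68 + 8×80 + 482×4 + 2×56 = 1088 + 640 + 1928 + 112 = 3768
link = 3932/3768 = 1.043524
Link 2014→2015:
ΣP(2015)Q(2014) = 18×68 + 8×98 + 603×3 + 2×61 = 1224 + 784 + 1809 + 122 = 3939
ΣP(2014)Q(2014) = 15×68 + 7×98 + 560×3 + 2×61 = 1020 + 686 + 1680 + 122 = 3508
link = 3939/3508 = 1.122862
Link 2015→2016:
ΣP(2016)Q(2015) = 23×81 + 7×115 + 696×2 + 2×59 = 1863 + 805 + 1392 + 118 = 4178
ΣP(2015)Q(2015) = 18×81 + 8×115 + 603×2 + 2×59 = 1458 + 920 + 1206 + 118 = 3702
link = 4178/3702 = 1.128579
Chained index = 100 × 1.043524 × 1.122862 × 1.128579 = 132.2394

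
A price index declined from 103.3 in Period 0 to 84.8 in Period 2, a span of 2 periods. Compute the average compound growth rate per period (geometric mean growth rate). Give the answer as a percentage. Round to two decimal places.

-9.40%

Growth factor = (84.8/103.3)^(1/2) = (0.820910)^(1/2) = 0.906041
Growth rate = 0.906041 − 1 = -0.093959 = -9.3959%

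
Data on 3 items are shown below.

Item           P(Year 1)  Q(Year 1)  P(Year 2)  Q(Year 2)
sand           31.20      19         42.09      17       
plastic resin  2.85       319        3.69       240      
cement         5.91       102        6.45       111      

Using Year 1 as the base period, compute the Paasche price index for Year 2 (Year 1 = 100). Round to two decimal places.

123.88

Paasche price index uses current-period quantities as weights.
ΣP(Year 2)·Q(Year 2) = 42.09×17 + 3.69×240 + 6.45×111 = 715.53 + 885.6 + 715.95 = 2317.08
ΣP(Year 1)·Q(Year 2) = 31.20×17 + 2.85×240 + 5.91×111 = 530.4 + 684 + 656.01 = 1870.41
Index = 2317.08 / 1870.41 × 100 = 123.8809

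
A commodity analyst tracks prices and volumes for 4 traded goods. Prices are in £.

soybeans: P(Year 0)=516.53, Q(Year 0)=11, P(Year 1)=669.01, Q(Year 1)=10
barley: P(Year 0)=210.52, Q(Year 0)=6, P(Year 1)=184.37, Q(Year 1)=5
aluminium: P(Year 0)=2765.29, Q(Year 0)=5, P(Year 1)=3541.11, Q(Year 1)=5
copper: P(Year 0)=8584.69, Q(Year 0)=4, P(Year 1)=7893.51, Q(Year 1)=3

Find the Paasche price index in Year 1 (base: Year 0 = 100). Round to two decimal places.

106.99

Paasche price index uses current-period quantities as weights.
ΣP(Year 1)·Q(Year 1) = 669.01×10 + 184.37×5 + 3541.11×5 + 7893.51×3 = 6690.1 + 921.85 + 17705.55 + 23680.53 = 48998.03
ΣP(Year 0)·Q(Year 1) = 516.53×10 + 210.52×5 + 2765.29×5 + 8584.69×3 = 5165.3 + 1052.6 + 13826.45 + 25754.07 = 45798.42
Index = 48998.03 / 45798.42 × 100 = 106.9863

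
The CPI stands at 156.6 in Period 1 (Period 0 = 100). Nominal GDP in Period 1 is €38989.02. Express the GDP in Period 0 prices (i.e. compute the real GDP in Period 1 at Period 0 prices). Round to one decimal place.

24897.2

Real = Nominal ÷ (Index/100) = 38989.02 ÷ (156.6/100)
     = 38989.02 ÷ 1.566 = 24897.2031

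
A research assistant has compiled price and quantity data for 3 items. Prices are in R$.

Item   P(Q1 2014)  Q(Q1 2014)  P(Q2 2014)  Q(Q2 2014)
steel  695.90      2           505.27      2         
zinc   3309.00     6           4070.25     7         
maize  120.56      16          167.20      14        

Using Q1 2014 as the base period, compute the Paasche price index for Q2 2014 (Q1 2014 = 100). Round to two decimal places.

Paasche price index uses current-period quantities as weights.
ΣP(Q2 2014)·Q(Q2 2014) = 505.27×2 + 4070.25×7 + 167.20×14 = 1010.54 + 28491.75 + 2340.8 = 31843.09
ΣP(Q1 2014)·Q(Q2 2014) = 695.90×2 + 3309.00×7 + 120.56×14 = 1391.8 + 23163 + 1687.84 = 26242.64
Index = 31843.09 / 26242.64 × 100 = 121.3410

121.34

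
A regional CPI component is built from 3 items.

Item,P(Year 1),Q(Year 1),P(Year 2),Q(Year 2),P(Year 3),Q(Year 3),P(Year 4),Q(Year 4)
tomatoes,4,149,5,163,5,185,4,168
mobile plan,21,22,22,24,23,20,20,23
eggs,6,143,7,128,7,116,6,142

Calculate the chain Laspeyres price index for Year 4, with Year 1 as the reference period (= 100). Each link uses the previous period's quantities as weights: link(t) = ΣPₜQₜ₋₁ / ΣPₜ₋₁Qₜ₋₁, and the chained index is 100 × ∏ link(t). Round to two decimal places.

Link Year 1→Year 2:
ΣP(Year 2)Q(Year 1) = 5×149 + 22×22 + 7×143 = 745 + 484 + 1001 = 2230
ΣP(Year 1)Q(Year 1) = 4×149 + 21×22 + 6×143 = 596 + 462 + 858 = 1916
link = 2230/1916 = 1.163883
Link Year 2→Year 3:
ΣP(Year 3)Q(Year 2) = 5×163 + 23×24 + 7×128 = 815 + 552 + 896 = 2263
ΣP(Year 2)Q(Year 2) = 5×163 + 22×24 + 7×128 = 815 + 528 + 896 = 2239
link = 2263/2239 = 1.010719
Link Year 3→Year 4:
ΣP(Year 4)Q(Year 3) = 4×185 + 20×20 + 6×116 = 740 + 400 + 696 = 1836
ΣP(Year 3)Q(Year 3) = 5×185 + 23×20 + 7×116 = 925 + 460 + 812 = 2197
link = 1836/2197 = 0.835685
Chained index = 100 × 1.163883 × 1.010719 × 0.835685 = 98.3065

98.31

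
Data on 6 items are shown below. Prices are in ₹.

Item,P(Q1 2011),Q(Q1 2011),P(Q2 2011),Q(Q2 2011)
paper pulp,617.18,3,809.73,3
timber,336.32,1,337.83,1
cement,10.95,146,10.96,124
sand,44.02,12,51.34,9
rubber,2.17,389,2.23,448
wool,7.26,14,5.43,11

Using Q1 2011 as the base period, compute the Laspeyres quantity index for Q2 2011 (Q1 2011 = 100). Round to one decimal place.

94.9

Laspeyres quantity index uses base-period prices as weights.
ΣP(Q1 2011)·Q(Q2 2011) = 617.18×3 + 336.32×1 + 10.95×124 + 44.02×9 + 2.17×448 + 7.26×11 = 1851.54 + 336.32 + 1357.8 + 396.18 + 972.16 + 79.86 = 4993.86
ΣP(Q1 2011)·Q(Q1 2011) = 617.18×3 + 336.32×1 + 10.95×146 + 44.02×12 + 2.17×389 + 7.26×14 = 1851.54 + 336.32 + 1598.7 + 528.24 + 844.13 + 101.64 = 5260.57
Index = 4993.86 / 5260.57 × 100 = 94.9300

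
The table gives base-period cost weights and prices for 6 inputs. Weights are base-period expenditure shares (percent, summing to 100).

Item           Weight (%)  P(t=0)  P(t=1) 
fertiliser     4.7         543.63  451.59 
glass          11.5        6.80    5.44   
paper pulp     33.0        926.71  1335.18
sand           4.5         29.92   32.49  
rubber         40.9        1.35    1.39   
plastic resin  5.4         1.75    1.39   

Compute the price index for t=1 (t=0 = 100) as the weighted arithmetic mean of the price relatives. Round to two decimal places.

fertiliser: 4.7 × (451.59/543.63) = 4.7 × 0.830694 = 3.9043
glass: 11.5 × (5.44/6.80) = 11.5 × 0.800000 = 9.2000
paper pulp: 33.0 × (1335.18/926.71) = 33.0 × 1.440774 = 47.5456
sand: 4.5 × (32.49/29.92) = 4.5 × 1.085896 = 4.8865
rubber: 40.9 × (1.39/1.35) = 40.9 × 1.029630 = 42.1119
plastic resin: 5.4 × (1.39/1.75) = 5.4 × 0.794286 = 4.2891
Index = Σ wᵢ·(p₁ᵢ/p₀ᵢ) = 3.9043 + 9.2000 + 47.5456 + 4.8865 + 42.1119 + 4.2891 = 111.9373

111.94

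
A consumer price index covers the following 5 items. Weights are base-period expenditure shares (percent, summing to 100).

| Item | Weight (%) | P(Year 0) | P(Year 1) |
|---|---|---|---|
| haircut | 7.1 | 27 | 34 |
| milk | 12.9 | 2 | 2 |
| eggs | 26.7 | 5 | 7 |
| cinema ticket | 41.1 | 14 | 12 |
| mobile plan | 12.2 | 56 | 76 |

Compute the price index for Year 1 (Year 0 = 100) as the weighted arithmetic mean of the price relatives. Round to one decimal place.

111.0

haircut: 7.1 × (34/27) = 7.1 × 1.259259 = 8.9407
milk: 12.9 × (2/2) = 12.9 × 1.000000 = 12.9000
eggs: 26.7 × (7/5) = 26.7 × 1.400000 = 37.3800
cinema ticket: 41.1 × (12/14) = 41.1 × 0.857143 = 35.2286
mobile plan: 12.2 × (76/56) = 12.2 × 1.357143 = 16.5571
Index = Σ wᵢ·(p₁ᵢ/p₀ᵢ) = 8.9407 + 12.9000 + 37.3800 + 35.2286 + 16.5571 = 111.0065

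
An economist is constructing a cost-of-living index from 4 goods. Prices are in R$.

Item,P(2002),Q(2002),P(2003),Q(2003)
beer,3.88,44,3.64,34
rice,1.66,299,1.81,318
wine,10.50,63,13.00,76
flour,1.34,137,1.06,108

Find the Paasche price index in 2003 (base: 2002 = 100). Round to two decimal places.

Paasche price index uses current-period quantities as weights.
ΣP(2003)·Q(2003) = 3.64×34 + 1.81×318 + 13.00×76 + 1.06×108 = 123.76 + 575.58 + 988 + 114.48 = 1801.82
ΣP(2002)·Q(2003) = 3.88×34 + 1.66×318 + 10.50×76 + 1.34×108 = 131.92 + 527.88 + 798 + 144.72 = 1602.52
Index = 1801.82 / 1602.52 × 100 = 112.4367

112.44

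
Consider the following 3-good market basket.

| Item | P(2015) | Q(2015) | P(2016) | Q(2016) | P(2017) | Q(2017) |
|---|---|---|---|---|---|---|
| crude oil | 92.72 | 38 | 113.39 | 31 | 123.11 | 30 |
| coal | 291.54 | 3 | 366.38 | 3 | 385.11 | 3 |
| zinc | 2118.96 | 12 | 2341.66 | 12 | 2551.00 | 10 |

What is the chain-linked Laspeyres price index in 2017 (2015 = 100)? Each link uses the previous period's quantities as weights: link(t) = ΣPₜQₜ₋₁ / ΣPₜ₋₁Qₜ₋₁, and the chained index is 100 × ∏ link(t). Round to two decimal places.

Link 2015→2016:
ΣP(2016)Q(2015) = 113.39×38 + 366.38×3 + 2341.66×12 = 4308.82 + 1099.14 + 28099.92 = 33507.88
ΣP(2015)Q(2015) = 92.72×38 + 291.54×3 + 2118.96×12 = 3523.36 + 874.62 + 25427.52 = 29825.5
link = 33507.88/29825.5 = 1.123464
Link 2016→2017:
ΣP(2017)Q(2016) = 123.11×31 + 385.11×3 + 2551.00×12 = 3816.41 + 1155.33 + 30612 = 35583.74
ΣP(2016)Q(2016) = 113.39×31 + 366.38×3 + 2341.66×12 = 3515.09 + 1099.14 + 28099.92 = 32714.15
link = 35583.74/32714.15 = 1.087717
Chained index = 100 × 1.123464 × 1.087717 = 122.2011

122.20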